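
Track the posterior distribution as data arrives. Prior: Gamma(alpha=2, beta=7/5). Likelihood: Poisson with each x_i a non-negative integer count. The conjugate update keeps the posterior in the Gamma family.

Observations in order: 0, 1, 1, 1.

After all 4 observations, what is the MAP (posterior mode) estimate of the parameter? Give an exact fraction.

obs 1: x=0 → posterior Gamma(2, 12/5)
obs 2: x=1 → posterior Gamma(3, 17/5)
obs 3: x=1 → posterior Gamma(4, 22/5)
obs 4: x=1 → posterior Gamma(5, 27/5)

20/27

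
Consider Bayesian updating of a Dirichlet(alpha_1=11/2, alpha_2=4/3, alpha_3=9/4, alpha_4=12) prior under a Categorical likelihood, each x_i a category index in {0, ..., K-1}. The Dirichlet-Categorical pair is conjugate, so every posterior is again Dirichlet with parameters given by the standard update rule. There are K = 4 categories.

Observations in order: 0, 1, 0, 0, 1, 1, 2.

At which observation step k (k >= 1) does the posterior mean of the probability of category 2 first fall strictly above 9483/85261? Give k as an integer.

obs 1: x=0 → posterior Dirichlet(13/2, 4/3, 9/4, 12)
obs 2: x=1 → posterior Dirichlet(13/2, 7/3, 9/4, 12)
obs 3: x=0 → posterior Dirichlet(15/2, 7/3, 9/4, 12)
obs 4: x=0 → posterior Dirichlet(17/2, 7/3, 9/4, 12)
obs 5: x=1 → posterior Dirichlet(17/2, 10/3, 9/4, 12)
obs 6: x=1 → posterior Dirichlet(17/2, 13/3, 9/4, 12)
obs 7: x=2 → posterior Dirichlet(17/2, 13/3, 13/4, 12)

k = 7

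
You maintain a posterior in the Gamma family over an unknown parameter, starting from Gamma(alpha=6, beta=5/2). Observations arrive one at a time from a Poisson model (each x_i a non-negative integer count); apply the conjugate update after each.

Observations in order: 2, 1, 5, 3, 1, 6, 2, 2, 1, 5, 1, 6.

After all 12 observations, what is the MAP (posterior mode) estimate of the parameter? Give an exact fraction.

80/29

obs 1: x=2 → posterior Gamma(8, 7/2)
obs 2: x=1 → posterior Gamma(9, 9/2)
obs 3: x=5 → posterior Gamma(14, 11/2)
obs 4: x=3 → posterior Gamma(17, 13/2)
obs 5: x=1 → posterior Gamma(18, 15/2)
obs 6: x=6 → posterior Gamma(24, 17/2)
obs 7: x=2 → posterior Gamma(26, 19/2)
obs 8: x=2 → posterior Gamma(28, 21/2)
obs 9: x=1 → posterior Gamma(29, 23/2)
obs 10: x=5 → posterior Gamma(34, 25/2)
obs 11: x=1 → posterior Gamma(35, 27/2)
obs 12: x=6 → posterior Gamma(41, 29/2)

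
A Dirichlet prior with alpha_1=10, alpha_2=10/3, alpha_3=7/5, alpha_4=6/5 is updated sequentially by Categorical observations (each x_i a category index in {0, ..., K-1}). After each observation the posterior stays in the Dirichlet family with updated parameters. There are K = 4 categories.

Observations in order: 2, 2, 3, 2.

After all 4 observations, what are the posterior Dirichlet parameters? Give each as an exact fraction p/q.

obs 1: x=2 → posterior Dirichlet(10, 10/3, 12/5, 6/5)
obs 2: x=2 → posterior Dirichlet(10, 10/3, 17/5, 6/5)
obs 3: x=3 → posterior Dirichlet(10, 10/3, 17/5, 11/5)
obs 4: x=2 → posterior Dirichlet(10, 10/3, 22/5, 11/5)

alpha_1=10, alpha_2=10/3, alpha_3=22/5, alpha_4=11/5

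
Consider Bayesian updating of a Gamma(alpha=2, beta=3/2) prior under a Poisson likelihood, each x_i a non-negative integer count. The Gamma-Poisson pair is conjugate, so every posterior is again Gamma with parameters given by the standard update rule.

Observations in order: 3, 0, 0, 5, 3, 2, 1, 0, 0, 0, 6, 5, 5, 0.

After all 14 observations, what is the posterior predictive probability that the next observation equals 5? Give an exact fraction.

64479419769075729870146214025420607626290201923542016/1546609170211289352490760422587346471225720119715165227

obs 1: x=3 → posterior Gamma(5, 5/2)
obs 2: x=0 → posterior Gamma(5, 7/2)
obs 3: x=0 → posterior Gamma(5, 9/2)
obs 4: x=5 → posterior Gamma(10, 11/2)
obs 5: x=3 → posterior Gamma(13, 13/2)
obs 6: x=2 → posterior Gamma(15, 15/2)
obs 7: x=1 → posterior Gamma(16, 17/2)
obs 8: x=0 → posterior Gamma(16, 19/2)
obs 9: x=0 → posterior Gamma(16, 21/2)
obs 10: x=0 → posterior Gamma(16, 23/2)
obs 11: x=6 → posterior Gamma(22, 25/2)
obs 12: x=5 → posterior Gamma(27, 27/2)
obs 13: x=5 → posterior Gamma(32, 29/2)
obs 14: x=0 → posterior Gamma(32, 31/2)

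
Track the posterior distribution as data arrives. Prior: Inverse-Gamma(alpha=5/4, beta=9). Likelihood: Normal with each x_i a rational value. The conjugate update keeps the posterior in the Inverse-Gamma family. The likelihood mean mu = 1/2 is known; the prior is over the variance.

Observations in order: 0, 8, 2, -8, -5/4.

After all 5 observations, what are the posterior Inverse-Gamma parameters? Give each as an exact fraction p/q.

obs 1: x=0 → posterior Inverse-Gamma(7/4, 73/8)
obs 2: x=8 → posterior Inverse-Gamma(9/4, 149/4)
obs 3: x=2 → posterior Inverse-Gamma(11/4, 307/8)
obs 4: x=-8 → posterior Inverse-Gamma(13/4, 149/2)
obs 5: x=-5/4 → posterior Inverse-Gamma(15/4, 2433/32)

alpha=15/4, beta=2433/32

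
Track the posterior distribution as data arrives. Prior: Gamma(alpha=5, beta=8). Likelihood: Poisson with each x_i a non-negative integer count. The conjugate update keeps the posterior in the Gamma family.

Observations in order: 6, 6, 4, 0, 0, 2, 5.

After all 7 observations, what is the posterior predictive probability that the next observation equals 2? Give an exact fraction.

173002066774557642638683319091796875/664613997892457936451903530140172288

obs 1: x=6 → posterior Gamma(11, 9)
obs 2: x=6 → posterior Gamma(17, 10)
obs 3: x=4 → posterior Gamma(21, 11)
obs 4: x=0 → posterior Gamma(21, 12)
obs 5: x=0 → posterior Gamma(21, 13)
obs 6: x=2 → posterior Gamma(23, 14)
obs 7: x=5 → posterior Gamma(28, 15)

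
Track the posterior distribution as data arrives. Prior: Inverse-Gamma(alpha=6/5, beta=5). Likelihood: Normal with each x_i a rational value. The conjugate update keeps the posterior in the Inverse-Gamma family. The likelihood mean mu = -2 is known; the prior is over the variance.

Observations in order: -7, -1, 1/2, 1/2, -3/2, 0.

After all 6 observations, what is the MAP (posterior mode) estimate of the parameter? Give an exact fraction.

1055/208

obs 1: x=-7 → posterior Inverse-Gamma(17/10, 35/2)
obs 2: x=-1 → posterior Inverse-Gamma(11/5, 18)
obs 3: x=1/2 → posterior Inverse-Gamma(27/10, 169/8)
obs 4: x=1/2 → posterior Inverse-Gamma(16/5, 97/4)
obs 5: x=-3/2 → posterior Inverse-Gamma(37/10, 195/8)
obs 6: x=0 → posterior Inverse-Gamma(21/5, 211/8)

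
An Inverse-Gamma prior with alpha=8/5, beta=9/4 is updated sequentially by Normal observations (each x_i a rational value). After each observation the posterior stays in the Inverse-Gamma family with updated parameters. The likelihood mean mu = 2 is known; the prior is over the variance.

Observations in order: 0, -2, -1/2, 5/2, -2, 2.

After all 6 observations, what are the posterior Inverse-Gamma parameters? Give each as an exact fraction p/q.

obs 1: x=0 → posterior Inverse-Gamma(21/10, 17/4)
obs 2: x=-2 → posterior Inverse-Gamma(13/5, 49/4)
obs 3: x=-1/2 → posterior Inverse-Gamma(31/10, 123/8)
obs 4: x=5/2 → posterior Inverse-Gamma(18/5, 31/2)
obs 5: x=-2 → posterior Inverse-Gamma(41/10, 47/2)
obs 6: x=2 → posterior Inverse-Gamma(23/5, 47/2)

alpha=23/5, beta=47/2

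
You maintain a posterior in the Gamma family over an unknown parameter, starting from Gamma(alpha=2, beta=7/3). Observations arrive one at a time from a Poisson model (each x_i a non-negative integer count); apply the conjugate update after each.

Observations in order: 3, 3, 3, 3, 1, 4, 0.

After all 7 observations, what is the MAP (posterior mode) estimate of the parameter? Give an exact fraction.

obs 1: x=3 → posterior Gamma(5, 10/3)
obs 2: x=3 → posterior Gamma(8, 13/3)
obs 3: x=3 → posterior Gamma(11, 16/3)
obs 4: x=3 → posterior Gamma(14, 19/3)
obs 5: x=1 → posterior Gamma(15, 22/3)
obs 6: x=4 → posterior Gamma(19, 25/3)
obs 7: x=0 → posterior Gamma(19, 28/3)

27/14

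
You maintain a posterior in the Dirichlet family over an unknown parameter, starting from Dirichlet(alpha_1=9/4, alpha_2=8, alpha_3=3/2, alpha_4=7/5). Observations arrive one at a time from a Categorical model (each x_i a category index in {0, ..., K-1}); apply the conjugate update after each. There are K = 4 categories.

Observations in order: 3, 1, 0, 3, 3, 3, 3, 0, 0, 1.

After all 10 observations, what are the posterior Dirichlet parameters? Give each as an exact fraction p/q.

obs 1: x=3 → posterior Dirichlet(9/4, 8, 3/2, 12/5)
obs 2: x=1 → posterior Dirichlet(9/4, 9, 3/2, 12/5)
obs 3: x=0 → posterior Dirichlet(13/4, 9, 3/2, 12/5)
obs 4: x=3 → posterior Dirichlet(13/4, 9, 3/2, 17/5)
obs 5: x=3 → posterior Dirichlet(13/4, 9, 3/2, 22/5)
obs 6: x=3 → posterior Dirichlet(13/4, 9, 3/2, 27/5)
obs 7: x=3 → posterior Dirichlet(13/4, 9, 3/2, 32/5)
obs 8: x=0 → posterior Dirichlet(17/4, 9, 3/2, 32/5)
obs 9: x=0 → posterior Dirichlet(21/4, 9, 3/2, 32/5)
obs 10: x=1 → posterior Dirichlet(21/4, 10, 3/2, 32/5)

alpha_1=21/4, alpha_2=10, alpha_3=3/2, alpha_4=32/5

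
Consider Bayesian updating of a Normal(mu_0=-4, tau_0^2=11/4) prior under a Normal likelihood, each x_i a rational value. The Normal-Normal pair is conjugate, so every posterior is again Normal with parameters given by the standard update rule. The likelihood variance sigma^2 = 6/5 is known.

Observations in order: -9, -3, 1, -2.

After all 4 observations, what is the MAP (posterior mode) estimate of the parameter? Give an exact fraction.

-811/244

obs 1: x=-9 → posterior Normal(-591/79, 66/79)
obs 2: x=-3 → posterior Normal(-378/67, 33/67)
obs 3: x=1 → posterior Normal(-701/189, 22/63)
obs 4: x=-2 → posterior Normal(-811/244, 33/122)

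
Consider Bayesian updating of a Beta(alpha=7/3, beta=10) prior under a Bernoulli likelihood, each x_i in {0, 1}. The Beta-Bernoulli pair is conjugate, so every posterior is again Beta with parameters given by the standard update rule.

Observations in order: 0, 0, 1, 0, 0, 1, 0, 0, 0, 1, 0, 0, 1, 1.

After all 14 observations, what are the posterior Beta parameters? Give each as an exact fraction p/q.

alpha=22/3, beta=19

obs 1: x=0 → posterior Beta(7/3, 11)
obs 2: x=0 → posterior Beta(7/3, 12)
obs 3: x=1 → posterior Beta(10/3, 12)
obs 4: x=0 → posterior Beta(10/3, 13)
obs 5: x=0 → posterior Beta(10/3, 14)
obs 6: x=1 → posterior Beta(13/3, 14)
obs 7: x=0 → posterior Beta(13/3, 15)
obs 8: x=0 → posterior Beta(13/3, 16)
obs 9: x=0 → posterior Beta(13/3, 17)
obs 10: x=1 → posterior Beta(16/3, 17)
obs 11: x=0 → posterior Beta(16/3, 18)
obs 12: x=0 → posterior Beta(16/3, 19)
obs 13: x=1 → posterior Beta(19/3, 19)
obs 14: x=1 → posterior Beta(22/3, 19)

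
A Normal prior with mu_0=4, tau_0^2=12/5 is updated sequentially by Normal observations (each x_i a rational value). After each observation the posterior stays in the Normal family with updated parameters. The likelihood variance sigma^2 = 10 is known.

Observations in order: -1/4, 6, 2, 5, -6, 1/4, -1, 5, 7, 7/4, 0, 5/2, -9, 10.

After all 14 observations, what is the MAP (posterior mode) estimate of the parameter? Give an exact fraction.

obs 1: x=-1/4 → posterior Normal(197/62, 60/31)
obs 2: x=6 → posterior Normal(269/74, 60/37)
obs 3: x=2 → posterior Normal(293/86, 60/43)
obs 4: x=5 → posterior Normal(353/98, 60/49)
obs 5: x=-6 → posterior Normal(281/110, 12/11)
obs 6: x=1/4 → posterior Normal(142/61, 60/61)
obs 7: x=-1 → posterior Normal(136/67, 60/67)
obs 8: x=5 → posterior Normal(166/73, 60/73)
obs 9: x=7 → posterior Normal(208/79, 60/79)
obs 10: x=7/4 → posterior Normal(437/170, 12/17)
obs 11: x=0 → posterior Normal(437/182, 60/91)
obs 12: x=5/2 → posterior Normal(467/194, 60/97)
obs 13: x=-9 → posterior Normal(359/206, 60/103)
obs 14: x=10 → posterior Normal(479/218, 60/109)

479/218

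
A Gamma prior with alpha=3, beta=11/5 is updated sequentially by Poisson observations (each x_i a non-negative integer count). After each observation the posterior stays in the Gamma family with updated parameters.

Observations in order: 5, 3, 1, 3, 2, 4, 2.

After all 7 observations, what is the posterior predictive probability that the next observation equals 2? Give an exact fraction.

obs 1: x=5 → posterior Gamma(8, 16/5)
obs 2: x=3 → posterior Gamma(11, 21/5)
obs 3: x=1 → posterior Gamma(12, 26/5)
obs 4: x=3 → posterior Gamma(15, 31/5)
obs 5: x=2 → posterior Gamma(17, 36/5)
obs 6: x=4 → posterior Gamma(21, 41/5)
obs 7: x=2 → posterior Gamma(23, 46/5)

402863540086716845451779879001844927692800/1629795625274111739564780468883685825250417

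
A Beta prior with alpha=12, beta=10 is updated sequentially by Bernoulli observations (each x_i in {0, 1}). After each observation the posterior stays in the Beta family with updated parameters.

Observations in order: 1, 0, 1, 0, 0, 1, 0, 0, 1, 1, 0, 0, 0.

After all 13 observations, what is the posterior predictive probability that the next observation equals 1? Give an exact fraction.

obs 1: x=1 → posterior Beta(13, 10)
obs 2: x=0 → posterior Beta(13, 11)
obs 3: x=1 → posterior Beta(14, 11)
obs 4: x=0 → posterior Beta(14, 12)
obs 5: x=0 → posterior Beta(14, 13)
obs 6: x=1 → posterior Beta(15, 13)
obs 7: x=0 → posterior Beta(15, 14)
obs 8: x=0 → posterior Beta(15, 15)
obs 9: x=1 → posterior Beta(16, 15)
obs 10: x=1 → posterior Beta(17, 15)
obs 11: x=0 → posterior Beta(17, 16)
obs 12: x=0 → posterior Beta(17, 17)
obs 13: x=0 → posterior Beta(17, 18)

17/35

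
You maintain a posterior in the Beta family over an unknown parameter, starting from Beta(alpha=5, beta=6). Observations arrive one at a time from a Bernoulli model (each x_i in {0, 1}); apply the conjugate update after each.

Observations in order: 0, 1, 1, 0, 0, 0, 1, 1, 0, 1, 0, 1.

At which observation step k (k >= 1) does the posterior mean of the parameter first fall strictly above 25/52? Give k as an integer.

obs 1: x=0 → posterior Beta(5, 7)
obs 2: x=1 → posterior Beta(6, 7)
obs 3: x=1 → posterior Beta(7, 7)
obs 4: x=0 → posterior Beta(7, 8)
obs 5: x=0 → posterior Beta(7, 9)
obs 6: x=0 → posterior Beta(7, 10)
obs 7: x=1 → posterior Beta(8, 10)
obs 8: x=1 → posterior Beta(9, 10)
obs 9: x=0 → posterior Beta(9, 11)
obs 10: x=1 → posterior Beta(10, 11)
obs 11: x=0 → posterior Beta(10, 12)
obs 12: x=1 → posterior Beta(11, 12)

k = 3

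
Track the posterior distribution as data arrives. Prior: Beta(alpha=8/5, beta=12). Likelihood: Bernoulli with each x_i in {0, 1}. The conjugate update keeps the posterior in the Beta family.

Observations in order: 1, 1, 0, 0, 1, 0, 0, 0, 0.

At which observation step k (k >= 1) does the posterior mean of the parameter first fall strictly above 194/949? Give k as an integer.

k = 2

obs 1: x=1 → posterior Beta(13/5, 12)
obs 2: x=1 → posterior Beta(18/5, 12)
obs 3: x=0 → posterior Beta(18/5, 13)
obs 4: x=0 → posterior Beta(18/5, 14)
obs 5: x=1 → posterior Beta(23/5, 14)
obs 6: x=0 → posterior Beta(23/5, 15)
obs 7: x=0 → posterior Beta(23/5, 16)
obs 8: x=0 → posterior Beta(23/5, 17)
obs 9: x=0 → posterior Beta(23/5, 18)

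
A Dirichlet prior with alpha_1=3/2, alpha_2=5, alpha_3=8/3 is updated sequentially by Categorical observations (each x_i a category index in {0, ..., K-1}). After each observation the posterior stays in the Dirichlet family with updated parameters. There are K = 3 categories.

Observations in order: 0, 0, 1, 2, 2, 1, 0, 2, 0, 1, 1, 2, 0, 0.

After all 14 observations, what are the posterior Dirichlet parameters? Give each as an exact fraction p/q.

alpha_1=15/2, alpha_2=9, alpha_3=20/3

obs 1: x=0 → posterior Dirichlet(5/2, 5, 8/3)
obs 2: x=0 → posterior Dirichlet(7/2, 5, 8/3)
obs 3: x=1 → posterior Dirichlet(7/2, 6, 8/3)
obs 4: x=2 → posterior Dirichlet(7/2, 6, 11/3)
obs 5: x=2 → posterior Dirichlet(7/2, 6, 14/3)
obs 6: x=1 → posterior Dirichlet(7/2, 7, 14/3)
obs 7: x=0 → posterior Dirichlet(9/2, 7, 14/3)
obs 8: x=2 → posterior Dirichlet(9/2, 7, 17/3)
obs 9: x=0 → posterior Dirichlet(11/2, 7, 17/3)
obs 10: x=1 → posterior Dirichlet(11/2, 8, 17/3)
obs 11: x=1 → posterior Dirichlet(11/2, 9, 17/3)
obs 12: x=2 → posterior Dirichlet(11/2, 9, 20/3)
obs 13: x=0 → posterior Dirichlet(13/2, 9, 20/3)
obs 14: x=0 → posterior Dirichlet(15/2, 9, 20/3)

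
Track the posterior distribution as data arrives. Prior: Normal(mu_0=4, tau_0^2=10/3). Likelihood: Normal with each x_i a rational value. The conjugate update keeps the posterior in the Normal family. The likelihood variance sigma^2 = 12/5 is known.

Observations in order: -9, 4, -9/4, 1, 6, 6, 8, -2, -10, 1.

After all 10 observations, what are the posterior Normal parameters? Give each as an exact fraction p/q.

mu_0=563/1072, tau_0^2=15/67

obs 1: x=-9 → posterior Normal(-153/43, 60/43)
obs 2: x=4 → posterior Normal(-53/68, 15/17)
obs 3: x=-9/4 → posterior Normal(-437/372, 20/31)
obs 4: x=1 → posterior Normal(-337/472, 30/59)
obs 5: x=6 → posterior Normal(263/572, 60/143)
obs 6: x=6 → posterior Normal(863/672, 5/14)
obs 7: x=8 → posterior Normal(1663/772, 60/193)
obs 8: x=-2 → posterior Normal(1463/872, 30/109)
obs 9: x=-10 → posterior Normal(463/972, 20/81)
obs 10: x=1 → posterior Normal(563/1072, 15/67)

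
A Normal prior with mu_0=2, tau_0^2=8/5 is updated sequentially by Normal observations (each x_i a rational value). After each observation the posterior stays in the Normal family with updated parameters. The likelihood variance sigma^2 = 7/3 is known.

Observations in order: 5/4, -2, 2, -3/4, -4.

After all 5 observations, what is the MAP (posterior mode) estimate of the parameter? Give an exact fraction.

obs 1: x=5/4 → posterior Normal(100/59, 56/59)
obs 2: x=-2 → posterior Normal(52/83, 56/83)
obs 3: x=2 → posterior Normal(100/107, 56/107)
obs 4: x=-3/4 → posterior Normal(82/131, 56/131)
obs 5: x=-4 → posterior Normal(-14/155, 56/155)

-14/155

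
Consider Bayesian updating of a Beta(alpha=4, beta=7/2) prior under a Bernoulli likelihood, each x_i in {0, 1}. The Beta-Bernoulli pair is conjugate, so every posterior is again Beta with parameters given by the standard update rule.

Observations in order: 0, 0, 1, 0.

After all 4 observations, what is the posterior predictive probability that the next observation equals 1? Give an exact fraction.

10/23

obs 1: x=0 → posterior Beta(4, 9/2)
obs 2: x=0 → posterior Beta(4, 11/2)
obs 3: x=1 → posterior Beta(5, 11/2)
obs 4: x=0 → posterior Beta(5, 13/2)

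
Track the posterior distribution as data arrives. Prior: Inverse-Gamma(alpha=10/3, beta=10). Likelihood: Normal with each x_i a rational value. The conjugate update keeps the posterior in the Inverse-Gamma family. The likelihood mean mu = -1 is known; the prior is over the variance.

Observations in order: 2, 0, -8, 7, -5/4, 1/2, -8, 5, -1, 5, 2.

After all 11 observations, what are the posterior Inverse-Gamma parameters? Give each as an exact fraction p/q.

alpha=53/6, beta=4405/32

obs 1: x=2 → posterior Inverse-Gamma(23/6, 29/2)
obs 2: x=0 → posterior Inverse-Gamma(13/3, 15)
obs 3: x=-8 → posterior Inverse-Gamma(29/6, 79/2)
obs 4: x=7 → posterior Inverse-Gamma(16/3, 143/2)
obs 5: x=-5/4 → posterior Inverse-Gamma(35/6, 2289/32)
obs 6: x=1/2 → posterior Inverse-Gamma(19/3, 2325/32)
obs 7: x=-8 → posterior Inverse-Gamma(41/6, 3109/32)
obs 8: x=5 → posterior Inverse-Gamma(22/3, 3685/32)
obs 9: x=-1 → posterior Inverse-Gamma(47/6, 3685/32)
obs 10: x=5 → posterior Inverse-Gamma(25/3, 4261/32)
obs 11: x=2 → posterior Inverse-Gamma(53/6, 4405/32)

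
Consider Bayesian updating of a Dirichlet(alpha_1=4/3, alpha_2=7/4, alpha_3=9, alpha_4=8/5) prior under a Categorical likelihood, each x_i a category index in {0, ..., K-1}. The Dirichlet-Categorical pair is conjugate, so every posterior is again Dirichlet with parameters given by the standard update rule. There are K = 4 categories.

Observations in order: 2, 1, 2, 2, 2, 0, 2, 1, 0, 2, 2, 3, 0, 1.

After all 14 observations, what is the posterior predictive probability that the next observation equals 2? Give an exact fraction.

obs 1: x=2 → posterior Dirichlet(4/3, 7/4, 10, 8/5)
obs 2: x=1 → posterior Dirichlet(4/3, 11/4, 10, 8/5)
obs 3: x=2 → posterior Dirichlet(4/3, 11/4, 11, 8/5)
obs 4: x=2 → posterior Dirichlet(4/3, 11/4, 12, 8/5)
obs 5: x=2 → posterior Dirichlet(4/3, 11/4, 13, 8/5)
obs 6: x=0 → posterior Dirichlet(7/3, 11/4, 13, 8/5)
obs 7: x=2 → posterior Dirichlet(7/3, 11/4, 14, 8/5)
obs 8: x=1 → posterior Dirichlet(7/3, 15/4, 14, 8/5)
obs 9: x=0 → posterior Dirichlet(10/3, 15/4, 14, 8/5)
obs 10: x=2 → posterior Dirichlet(10/3, 15/4, 15, 8/5)
obs 11: x=2 → posterior Dirichlet(10/3, 15/4, 16, 8/5)
obs 12: x=3 → posterior Dirichlet(10/3, 15/4, 16, 13/5)
obs 13: x=0 → posterior Dirichlet(13/3, 15/4, 16, 13/5)
obs 14: x=1 → posterior Dirichlet(13/3, 19/4, 16, 13/5)

960/1661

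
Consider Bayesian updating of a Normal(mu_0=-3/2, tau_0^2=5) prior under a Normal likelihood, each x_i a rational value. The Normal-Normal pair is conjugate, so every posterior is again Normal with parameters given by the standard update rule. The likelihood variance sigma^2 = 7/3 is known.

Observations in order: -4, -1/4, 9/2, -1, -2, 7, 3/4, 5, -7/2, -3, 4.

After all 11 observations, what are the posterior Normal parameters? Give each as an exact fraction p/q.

mu_0=51/86, tau_0^2=35/172

obs 1: x=-4 → posterior Normal(-141/44, 35/22)
obs 2: x=-1/4 → posterior Normal(-297/148, 35/37)
obs 3: x=9/2 → posterior Normal(-27/208, 35/52)
obs 4: x=-1 → posterior Normal(-87/268, 35/67)
obs 5: x=-2 → posterior Normal(-207/328, 35/82)
obs 6: x=7 → posterior Normal(213/388, 35/97)
obs 7: x=3/4 → posterior Normal(129/224, 5/16)
obs 8: x=5 → posterior Normal(279/254, 35/127)
obs 9: x=-7/2 → posterior Normal(87/142, 35/142)
obs 10: x=-3 → posterior Normal(42/157, 35/157)
obs 11: x=4 → posterior Normal(51/86, 35/172)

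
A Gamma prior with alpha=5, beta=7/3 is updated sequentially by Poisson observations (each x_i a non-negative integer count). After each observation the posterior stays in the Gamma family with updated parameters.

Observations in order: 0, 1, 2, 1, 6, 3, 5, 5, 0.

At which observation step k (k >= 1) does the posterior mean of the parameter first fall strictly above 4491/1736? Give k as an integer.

k = 8

obs 1: x=0 → posterior Gamma(5, 10/3)
obs 2: x=1 → posterior Gamma(6, 13/3)
obs 3: x=2 → posterior Gamma(8, 16/3)
obs 4: x=1 → posterior Gamma(9, 19/3)
obs 5: x=6 → posterior Gamma(15, 22/3)
obs 6: x=3 → posterior Gamma(18, 25/3)
obs 7: x=5 → posterior Gamma(23, 28/3)
obs 8: x=5 → posterior Gamma(28, 31/3)
obs 9: x=0 → posterior Gamma(28, 34/3)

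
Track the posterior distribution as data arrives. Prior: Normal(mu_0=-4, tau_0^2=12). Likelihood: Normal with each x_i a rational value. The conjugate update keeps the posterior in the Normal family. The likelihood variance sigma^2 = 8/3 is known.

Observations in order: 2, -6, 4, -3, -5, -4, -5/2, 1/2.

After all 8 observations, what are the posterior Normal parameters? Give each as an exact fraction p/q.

obs 1: x=2 → posterior Normal(10/11, 24/11)
obs 2: x=-6 → posterior Normal(-11/5, 6/5)
obs 3: x=4 → posterior Normal(-8/29, 24/29)
obs 4: x=-3 → posterior Normal(-35/38, 12/19)
obs 5: x=-5 → posterior Normal(-80/47, 24/47)
obs 6: x=-4 → posterior Normal(-29/14, 3/7)
obs 7: x=-5/2 → posterior Normal(-277/130, 24/65)
obs 8: x=1/2 → posterior Normal(-67/37, 12/37)

mu_0=-67/37, tau_0^2=12/37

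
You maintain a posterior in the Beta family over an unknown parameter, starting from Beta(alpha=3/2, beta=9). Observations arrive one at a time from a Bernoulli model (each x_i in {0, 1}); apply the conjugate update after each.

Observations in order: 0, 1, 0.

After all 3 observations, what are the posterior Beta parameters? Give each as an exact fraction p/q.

obs 1: x=0 → posterior Beta(3/2, 10)
obs 2: x=1 → posterior Beta(5/2, 10)
obs 3: x=0 → posterior Beta(5/2, 11)

alpha=5/2, beta=11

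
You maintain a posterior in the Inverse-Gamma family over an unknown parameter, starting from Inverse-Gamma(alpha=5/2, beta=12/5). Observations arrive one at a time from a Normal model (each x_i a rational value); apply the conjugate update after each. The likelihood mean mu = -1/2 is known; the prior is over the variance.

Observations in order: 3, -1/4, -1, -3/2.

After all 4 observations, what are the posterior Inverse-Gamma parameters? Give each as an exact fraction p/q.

obs 1: x=3 → posterior Inverse-Gamma(3, 341/40)
obs 2: x=-1/4 → posterior Inverse-Gamma(7/2, 1369/160)
obs 3: x=-1 → posterior Inverse-Gamma(4, 1389/160)
obs 4: x=-3/2 → posterior Inverse-Gamma(9/2, 1469/160)

alpha=9/2, beta=1469/160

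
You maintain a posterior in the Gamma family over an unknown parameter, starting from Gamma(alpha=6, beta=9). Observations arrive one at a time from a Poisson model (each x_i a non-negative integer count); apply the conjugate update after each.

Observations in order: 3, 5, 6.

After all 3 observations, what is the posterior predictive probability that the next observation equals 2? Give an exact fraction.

obs 1: x=3 → posterior Gamma(9, 10)
obs 2: x=5 → posterior Gamma(14, 11)
obs 3: x=6 → posterior Gamma(20, 12)

805089598413969775656960/3211838877954855105157369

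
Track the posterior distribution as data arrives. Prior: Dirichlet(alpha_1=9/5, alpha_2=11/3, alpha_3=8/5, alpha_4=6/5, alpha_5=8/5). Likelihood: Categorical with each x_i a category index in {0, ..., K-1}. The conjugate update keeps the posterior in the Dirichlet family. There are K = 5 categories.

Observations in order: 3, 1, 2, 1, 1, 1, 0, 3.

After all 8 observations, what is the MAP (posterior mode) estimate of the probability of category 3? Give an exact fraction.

33/193

obs 1: x=3 → posterior Dirichlet(9/5, 11/3, 8/5, 11/5, 8/5)
obs 2: x=1 → posterior Dirichlet(9/5, 14/3, 8/5, 11/5, 8/5)
obs 3: x=2 → posterior Dirichlet(9/5, 14/3, 13/5, 11/5, 8/5)
obs 4: x=1 → posterior Dirichlet(9/5, 17/3, 13/5, 11/5, 8/5)
obs 5: x=1 → posterior Dirichlet(9/5, 20/3, 13/5, 11/5, 8/5)
obs 6: x=1 → posterior Dirichlet(9/5, 23/3, 13/5, 11/5, 8/5)
obs 7: x=0 → posterior Dirichlet(14/5, 23/3, 13/5, 11/5, 8/5)
obs 8: x=3 → posterior Dirichlet(14/5, 23/3, 13/5, 16/5, 8/5)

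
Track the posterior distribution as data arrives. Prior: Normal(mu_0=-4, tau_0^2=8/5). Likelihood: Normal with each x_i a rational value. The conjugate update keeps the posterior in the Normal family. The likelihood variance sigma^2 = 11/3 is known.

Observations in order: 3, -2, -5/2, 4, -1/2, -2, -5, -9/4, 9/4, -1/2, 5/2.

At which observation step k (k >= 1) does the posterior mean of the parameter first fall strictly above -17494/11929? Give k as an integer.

k = 4

obs 1: x=3 → posterior Normal(-148/79, 88/79)
obs 2: x=-2 → posterior Normal(-196/103, 88/103)
obs 3: x=-5/2 → posterior Normal(-256/127, 88/127)
obs 4: x=4 → posterior Normal(-160/151, 88/151)
obs 5: x=-1/2 → posterior Normal(-172/175, 88/175)
obs 6: x=-2 → posterior Normal(-220/199, 88/199)
obs 7: x=-5 → posterior Normal(-340/223, 88/223)
obs 8: x=-9/4 → posterior Normal(-394/247, 88/247)
obs 9: x=9/4 → posterior Normal(-340/271, 88/271)
obs 10: x=-1/2 → posterior Normal(-352/295, 88/295)
obs 11: x=5/2 → posterior Normal(-292/319, 8/29)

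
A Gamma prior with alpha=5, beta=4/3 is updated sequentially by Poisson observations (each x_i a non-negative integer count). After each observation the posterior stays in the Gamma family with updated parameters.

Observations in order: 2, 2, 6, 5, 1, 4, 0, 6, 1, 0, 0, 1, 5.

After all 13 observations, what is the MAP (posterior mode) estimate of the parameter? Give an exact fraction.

111/43

obs 1: x=2 → posterior Gamma(7, 7/3)
obs 2: x=2 → posterior Gamma(9, 10/3)
obs 3: x=6 → posterior Gamma(15, 13/3)
obs 4: x=5 → posterior Gamma(20, 16/3)
obs 5: x=1 → posterior Gamma(21, 19/3)
obs 6: x=4 → posterior Gamma(25, 22/3)
obs 7: x=0 → posterior Gamma(25, 25/3)
obs 8: x=6 → posterior Gamma(31, 28/3)
obs 9: x=1 → posterior Gamma(32, 31/3)
obs 10: x=0 → posterior Gamma(32, 34/3)
obs 11: x=0 → posterior Gamma(32, 37/3)
obs 12: x=1 → posterior Gamma(33, 40/3)
obs 13: x=5 → posterior Gamma(38, 43/3)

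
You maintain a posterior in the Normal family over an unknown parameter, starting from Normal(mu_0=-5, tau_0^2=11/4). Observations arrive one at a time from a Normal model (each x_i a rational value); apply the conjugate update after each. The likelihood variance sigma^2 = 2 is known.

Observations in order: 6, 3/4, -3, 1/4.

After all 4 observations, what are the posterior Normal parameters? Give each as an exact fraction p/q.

obs 1: x=6 → posterior Normal(26/19, 22/19)
obs 2: x=3/4 → posterior Normal(137/120, 11/15)
obs 3: x=-3 → posterior Normal(5/164, 22/41)
obs 4: x=1/4 → posterior Normal(1/13, 11/26)

mu_0=1/13, tau_0^2=11/26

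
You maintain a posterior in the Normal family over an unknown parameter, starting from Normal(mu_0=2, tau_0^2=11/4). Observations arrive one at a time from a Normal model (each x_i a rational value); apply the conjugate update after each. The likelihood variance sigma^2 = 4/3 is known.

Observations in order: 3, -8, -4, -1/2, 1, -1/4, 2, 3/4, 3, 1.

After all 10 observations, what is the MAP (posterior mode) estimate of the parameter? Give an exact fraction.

obs 1: x=3 → posterior Normal(131/49, 44/49)
obs 2: x=-8 → posterior Normal(-133/82, 22/41)
obs 3: x=-4 → posterior Normal(-53/23, 44/115)
obs 4: x=-1/2 → posterior Normal(-563/296, 11/37)
obs 5: x=1 → posterior Normal(-497/362, 44/181)
obs 6: x=-1/4 → posterior Normal(-1027/856, 22/107)
obs 7: x=2 → posterior Normal(-763/988, 44/247)
obs 8: x=3/4 → posterior Normal(-83/140, 11/70)
obs 9: x=3 → posterior Normal(-67/313, 44/313)
obs 10: x=1 → posterior Normal(-17/173, 22/173)

-17/173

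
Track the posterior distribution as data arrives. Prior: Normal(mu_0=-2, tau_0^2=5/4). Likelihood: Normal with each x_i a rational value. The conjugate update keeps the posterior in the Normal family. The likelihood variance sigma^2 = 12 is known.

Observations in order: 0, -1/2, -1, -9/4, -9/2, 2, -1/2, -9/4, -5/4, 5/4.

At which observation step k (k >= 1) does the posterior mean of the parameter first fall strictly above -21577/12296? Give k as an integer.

obs 1: x=0 → posterior Normal(-96/53, 60/53)
obs 2: x=-1/2 → posterior Normal(-197/116, 30/29)
obs 3: x=-1 → posterior Normal(-23/14, 20/21)
obs 4: x=-9/4 → posterior Normal(-27/16, 15/17)
obs 5: x=-9/2 → posterior Normal(-549/292, 60/73)
obs 6: x=2 → posterior Normal(-509/312, 10/13)
obs 7: x=-1/2 → posterior Normal(-519/332, 60/83)
obs 8: x=-9/4 → posterior Normal(-141/88, 15/22)
obs 9: x=-5/4 → posterior Normal(-19/12, 20/31)
obs 10: x=5/4 → posterior Normal(-141/98, 30/49)

k = 2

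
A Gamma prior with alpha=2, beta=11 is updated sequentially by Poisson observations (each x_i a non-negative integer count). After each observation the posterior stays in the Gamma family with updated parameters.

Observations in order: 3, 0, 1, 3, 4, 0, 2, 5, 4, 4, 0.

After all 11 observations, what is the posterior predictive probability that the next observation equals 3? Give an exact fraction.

157166903431424684997370439493985931100160/1635170022196481349560959748587682926364327

obs 1: x=3 → posterior Gamma(5, 12)
obs 2: x=0 → posterior Gamma(5, 13)
obs 3: x=1 → posterior Gamma(6, 14)
obs 4: x=3 → posterior Gamma(9, 15)
obs 5: x=4 → posterior Gamma(13, 16)
obs 6: x=0 → posterior Gamma(13, 17)
obs 7: x=2 → posterior Gamma(15, 18)
obs 8: x=5 → posterior Gamma(20, 19)
obs 9: x=4 → posterior Gamma(24, 20)
obs 10: x=4 → posterior Gamma(28, 21)
obs 11: x=0 → posterior Gamma(28, 22)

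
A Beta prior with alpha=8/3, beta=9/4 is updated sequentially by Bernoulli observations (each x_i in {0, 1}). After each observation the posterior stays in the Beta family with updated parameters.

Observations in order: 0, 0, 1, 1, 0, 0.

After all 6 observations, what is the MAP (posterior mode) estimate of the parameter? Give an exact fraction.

44/107

obs 1: x=0 → posterior Beta(8/3, 13/4)
obs 2: x=0 → posterior Beta(8/3, 17/4)
obs 3: x=1 → posterior Beta(11/3, 17/4)
obs 4: x=1 → posterior Beta(14/3, 17/4)
obs 5: x=0 → posterior Beta(14/3, 21/4)
obs 6: x=0 → posterior Beta(14/3, 25/4)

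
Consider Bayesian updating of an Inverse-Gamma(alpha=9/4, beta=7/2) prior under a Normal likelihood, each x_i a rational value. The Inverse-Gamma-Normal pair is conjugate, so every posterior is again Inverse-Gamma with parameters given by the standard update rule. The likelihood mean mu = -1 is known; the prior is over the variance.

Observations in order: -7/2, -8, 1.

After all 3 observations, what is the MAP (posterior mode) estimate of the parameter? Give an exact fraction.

265/38

obs 1: x=-7/2 → posterior Inverse-Gamma(11/4, 53/8)
obs 2: x=-8 → posterior Inverse-Gamma(13/4, 249/8)
obs 3: x=1 → posterior Inverse-Gamma(15/4, 265/8)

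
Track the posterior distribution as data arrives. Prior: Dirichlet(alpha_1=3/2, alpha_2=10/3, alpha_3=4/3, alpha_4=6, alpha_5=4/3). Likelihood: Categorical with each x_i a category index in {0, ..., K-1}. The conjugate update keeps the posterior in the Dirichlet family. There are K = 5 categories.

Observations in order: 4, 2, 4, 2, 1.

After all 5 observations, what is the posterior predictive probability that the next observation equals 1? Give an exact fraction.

26/111

obs 1: x=4 → posterior Dirichlet(3/2, 10/3, 4/3, 6, 7/3)
obs 2: x=2 → posterior Dirichlet(3/2, 10/3, 7/3, 6, 7/3)
obs 3: x=4 → posterior Dirichlet(3/2, 10/3, 7/3, 6, 10/3)
obs 4: x=2 → posterior Dirichlet(3/2, 10/3, 10/3, 6, 10/3)
obs 5: x=1 → posterior Dirichlet(3/2, 13/3, 10/3, 6, 10/3)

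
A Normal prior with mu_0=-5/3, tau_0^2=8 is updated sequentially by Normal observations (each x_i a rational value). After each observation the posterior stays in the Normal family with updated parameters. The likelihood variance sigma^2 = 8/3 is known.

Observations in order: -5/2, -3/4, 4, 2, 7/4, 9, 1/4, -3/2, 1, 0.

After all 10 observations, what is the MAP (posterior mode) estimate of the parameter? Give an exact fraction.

obs 1: x=-5/2 → posterior Normal(-55/24, 2)
obs 2: x=-3/4 → posterior Normal(-137/84, 8/7)
obs 3: x=4 → posterior Normal(7/120, 4/5)
obs 4: x=2 → posterior Normal(79/156, 8/13)
obs 5: x=7/4 → posterior Normal(71/96, 1/2)
obs 6: x=9 → posterior Normal(233/114, 8/19)
obs 7: x=1/4 → posterior Normal(475/264, 4/11)
obs 8: x=-3/2 → posterior Normal(421/300, 8/25)
obs 9: x=1 → posterior Normal(457/336, 2/7)
obs 10: x=0 → posterior Normal(457/372, 8/31)

457/372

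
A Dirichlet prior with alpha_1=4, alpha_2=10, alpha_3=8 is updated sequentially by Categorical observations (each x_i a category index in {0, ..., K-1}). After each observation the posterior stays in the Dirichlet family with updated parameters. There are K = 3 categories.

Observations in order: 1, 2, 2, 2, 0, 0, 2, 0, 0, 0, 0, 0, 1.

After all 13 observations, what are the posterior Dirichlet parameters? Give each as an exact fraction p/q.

obs 1: x=1 → posterior Dirichlet(4, 11, 8)
obs 2: x=2 → posterior Dirichlet(4, 11, 9)
obs 3: x=2 → posterior Dirichlet(4, 11, 10)
obs 4: x=2 → posterior Dirichlet(4, 11, 11)
obs 5: x=0 → posterior Dirichlet(5, 11, 11)
obs 6: x=0 → posterior Dirichlet(6, 11, 11)
obs 7: x=2 → posterior Dirichlet(6, 11, 12)
obs 8: x=0 → posterior Dirichlet(7, 11, 12)
obs 9: x=0 → posterior Dirichlet(8, 11, 12)
obs 10: x=0 → posterior Dirichlet(9, 11, 12)
obs 11: x=0 → posterior Dirichlet(10, 11, 12)
obs 12: x=0 → posterior Dirichlet(11, 11, 12)
obs 13: x=1 → posterior Dirichlet(11, 12, 12)

alpha_1=11, alpha_2=12, alpha_3=12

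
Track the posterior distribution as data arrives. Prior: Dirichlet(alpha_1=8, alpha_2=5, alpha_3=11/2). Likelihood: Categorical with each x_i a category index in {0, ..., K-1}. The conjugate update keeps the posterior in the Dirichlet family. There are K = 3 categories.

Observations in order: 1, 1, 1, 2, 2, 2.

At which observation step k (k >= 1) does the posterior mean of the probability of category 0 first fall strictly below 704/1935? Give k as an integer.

obs 1: x=1 → posterior Dirichlet(8, 6, 11/2)
obs 2: x=1 → posterior Dirichlet(8, 7, 11/2)
obs 3: x=1 → posterior Dirichlet(8, 8, 11/2)
obs 4: x=2 → posterior Dirichlet(8, 8, 13/2)
obs 5: x=2 → posterior Dirichlet(8, 8, 15/2)
obs 6: x=2 → posterior Dirichlet(8, 8, 17/2)

k = 4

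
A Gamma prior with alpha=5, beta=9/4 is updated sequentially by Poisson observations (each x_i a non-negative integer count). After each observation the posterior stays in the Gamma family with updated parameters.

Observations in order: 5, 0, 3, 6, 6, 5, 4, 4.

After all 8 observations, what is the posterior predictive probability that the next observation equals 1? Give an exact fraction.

obs 1: x=5 → posterior Gamma(10, 13/4)
obs 2: x=0 → posterior Gamma(10, 17/4)
obs 3: x=3 → posterior Gamma(13, 21/4)
obs 4: x=6 → posterior Gamma(19, 25/4)
obs 5: x=6 → posterior Gamma(25, 29/4)
obs 6: x=5 → posterior Gamma(30, 33/4)
obs 7: x=4 → posterior Gamma(34, 37/4)
obs 8: x=4 → posterior Gamma(38, 41/4)

2935148936553042233926331373985122544795565621284818141603008792/29873632717245815267654448326919473927773651666939258575439453125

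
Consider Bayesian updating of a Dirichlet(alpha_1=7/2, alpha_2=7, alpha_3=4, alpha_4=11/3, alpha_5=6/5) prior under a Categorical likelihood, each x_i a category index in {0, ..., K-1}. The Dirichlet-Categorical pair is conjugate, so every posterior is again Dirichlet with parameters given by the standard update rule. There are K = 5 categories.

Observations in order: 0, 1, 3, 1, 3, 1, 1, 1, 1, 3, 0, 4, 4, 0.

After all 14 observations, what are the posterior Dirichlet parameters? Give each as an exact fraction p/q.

obs 1: x=0 → posterior Dirichlet(9/2, 7, 4, 11/3, 6/5)
obs 2: x=1 → posterior Dirichlet(9/2, 8, 4, 11/3, 6/5)
obs 3: x=3 → posterior Dirichlet(9/2, 8, 4, 14/3, 6/5)
obs 4: x=1 → posterior Dirichlet(9/2, 9, 4, 14/3, 6/5)
obs 5: x=3 → posterior Dirichlet(9/2, 9, 4, 17/3, 6/5)
obs 6: x=1 → posterior Dirichlet(9/2, 10, 4, 17/3, 6/5)
obs 7: x=1 → posterior Dirichlet(9/2, 11, 4, 17/3, 6/5)
obs 8: x=1 → posterior Dirichlet(9/2, 12, 4, 17/3, 6/5)
obs 9: x=1 → posterior Dirichlet(9/2, 13, 4, 17/3, 6/5)
obs 10: x=3 → posterior Dirichlet(9/2, 13, 4, 20/3, 6/5)
obs 11: x=0 → posterior Dirichlet(11/2, 13, 4, 20/3, 6/5)
obs 12: x=4 → posterior Dirichlet(11/2, 13, 4, 20/3, 11/5)
obs 13: x=4 → posterior Dirichlet(11/2, 13, 4, 20/3, 16/5)
obs 14: x=0 → posterior Dirichlet(13/2, 13, 4, 20/3, 16/5)

alpha_1=13/2, alpha_2=13, alpha_3=4, alpha_4=20/3, alpha_5=16/5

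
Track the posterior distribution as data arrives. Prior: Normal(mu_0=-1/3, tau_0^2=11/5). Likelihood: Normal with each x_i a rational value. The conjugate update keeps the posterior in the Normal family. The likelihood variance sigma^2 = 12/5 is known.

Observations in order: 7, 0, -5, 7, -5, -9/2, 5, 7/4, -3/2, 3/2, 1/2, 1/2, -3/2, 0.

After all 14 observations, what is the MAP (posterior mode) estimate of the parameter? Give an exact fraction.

obs 1: x=7 → posterior Normal(73/23, 132/115)
obs 2: x=0 → posterior Normal(73/34, 66/85)
obs 3: x=-5 → posterior Normal(2/5, 44/75)
obs 4: x=7 → posterior Normal(95/56, 33/70)
obs 5: x=-5 → posterior Normal(40/67, 132/335)
obs 6: x=-9/2 → posterior Normal(-19/156, 22/65)
obs 7: x=5 → posterior Normal(91/178, 132/445)
obs 8: x=7/4 → posterior Normal(259/400, 33/125)
obs 9: x=-3/2 → posterior Normal(193/444, 44/185)
obs 10: x=3/2 → posterior Normal(259/488, 66/305)
obs 11: x=1/2 → posterior Normal(281/532, 132/665)
obs 12: x=1/2 → posterior Normal(101/192, 11/60)
obs 13: x=-3/2 → posterior Normal(237/620, 132/775)
obs 14: x=0 → posterior Normal(237/664, 66/415)

237/664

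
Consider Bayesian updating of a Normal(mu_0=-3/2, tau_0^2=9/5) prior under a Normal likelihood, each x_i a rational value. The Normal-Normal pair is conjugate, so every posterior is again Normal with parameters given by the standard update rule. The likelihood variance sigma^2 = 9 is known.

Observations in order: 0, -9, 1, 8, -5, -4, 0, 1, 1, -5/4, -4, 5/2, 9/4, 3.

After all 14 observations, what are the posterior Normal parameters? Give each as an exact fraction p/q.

mu_0=-12/19, tau_0^2=9/19

obs 1: x=0 → posterior Normal(-5/4, 3/2)
obs 2: x=-9 → posterior Normal(-33/14, 9/7)
obs 3: x=1 → posterior Normal(-31/16, 9/8)
obs 4: x=8 → posterior Normal(-5/6, 1)
obs 5: x=-5 → posterior Normal(-5/4, 9/10)
obs 6: x=-4 → posterior Normal(-3/2, 9/11)
obs 7: x=0 → posterior Normal(-11/8, 3/4)
obs 8: x=1 → posterior Normal(-31/26, 9/13)
obs 9: x=1 → posterior Normal(-29/28, 9/14)
obs 10: x=-5/4 → posterior Normal(-21/20, 3/5)
obs 11: x=-4 → posterior Normal(-79/64, 9/16)
obs 12: x=5/2 → posterior Normal(-69/68, 9/17)
obs 13: x=9/4 → posterior Normal(-5/6, 1/2)
obs 14: x=3 → posterior Normal(-12/19, 9/19)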